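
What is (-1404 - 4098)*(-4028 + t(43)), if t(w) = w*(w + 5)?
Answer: 10805928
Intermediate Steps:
t(w) = w*(5 + w)
(-1404 - 4098)*(-4028 + t(43)) = (-1404 - 4098)*(-4028 + 43*(5 + 43)) = -5502*(-4028 + 43*48) = -5502*(-4028 + 2064) = -5502*(-1964) = 10805928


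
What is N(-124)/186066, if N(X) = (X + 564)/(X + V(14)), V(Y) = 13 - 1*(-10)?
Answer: -220/9396333 ≈ -2.3413e-5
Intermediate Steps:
V(Y) = 23 (V(Y) = 13 + 10 = 23)
N(X) = (564 + X)/(23 + X) (N(X) = (X + 564)/(X + 23) = (564 + X)/(23 + X))
N(-124)/186066 = ((564 - 124)/(23 - 124))/186066 = (440/(-101))*(1/186066) = -1/101*440*(1/186066) = -440/101*1/186066 = -220/9396333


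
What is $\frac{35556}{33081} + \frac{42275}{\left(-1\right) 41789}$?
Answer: $\frac{29116803}{460807303} \approx 0.063187$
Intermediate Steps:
$\frac{35556}{33081} + \frac{42275}{\left(-1\right) 41789} = 35556 \cdot \frac{1}{33081} + \frac{42275}{-41789} = \frac{11852}{11027} + 42275 \left(- \frac{1}{41789}\right) = \frac{11852}{11027} - \frac{42275}{41789} = \frac{29116803}{460807303}$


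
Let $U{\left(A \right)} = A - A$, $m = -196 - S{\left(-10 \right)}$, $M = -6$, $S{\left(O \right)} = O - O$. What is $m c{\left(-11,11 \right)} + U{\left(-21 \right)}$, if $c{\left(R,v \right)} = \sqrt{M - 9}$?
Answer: $- 196 i \sqrt{15} \approx - 759.1 i$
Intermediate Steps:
$S{\left(O \right)} = 0$
$m = -196$ ($m = -196 - 0 = -196 + 0 = -196$)
$c{\left(R,v \right)} = i \sqrt{15}$ ($c{\left(R,v \right)} = \sqrt{-6 - 9} = \sqrt{-15} = i \sqrt{15}$)
$U{\left(A \right)} = 0$
$m c{\left(-11,11 \right)} + U{\left(-21 \right)} = - 196 i \sqrt{15} + 0 = - 196 i \sqrt{15}$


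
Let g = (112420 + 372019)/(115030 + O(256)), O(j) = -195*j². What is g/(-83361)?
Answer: 484439/1055724550890 ≈ 4.5887e-7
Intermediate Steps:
g = -484439/12664490 (g = (112420 + 372019)/(115030 - 195*256²) = 484439/(115030 - 195*65536) = 484439/(115030 - 12779520) = 484439/(-12664490) = 484439*(-1/12664490) = -484439/12664490 ≈ -0.038252)
g/(-83361) = -484439/12664490/(-83361) = -484439/12664490*(-1/83361) = 484439/1055724550890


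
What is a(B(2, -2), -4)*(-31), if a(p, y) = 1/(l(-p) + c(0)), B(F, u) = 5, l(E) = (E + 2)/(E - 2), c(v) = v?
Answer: -217/3 ≈ -72.333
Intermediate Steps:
l(E) = (2 + E)/(-2 + E)
a(p, y) = (-2 - p)/(2 - p) (a(p, y) = 1/((2 - p)/(-2 - p) + 0) = 1/((2 - p)/(-2 - p)) = (-2 - p)/(2 - p))
a(B(2, -2), -4)*(-31) = ((2 + 5)/(-2 + 5))*(-31) = (7/3)*(-31) = -217/3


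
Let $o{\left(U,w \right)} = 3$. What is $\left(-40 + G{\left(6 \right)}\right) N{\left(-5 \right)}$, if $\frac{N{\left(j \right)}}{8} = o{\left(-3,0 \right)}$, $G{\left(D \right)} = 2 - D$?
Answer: $-1056$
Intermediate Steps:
$N{\left(j \right)} = 24$ ($N{\left(j \right)} = 8 \cdot 3 = 24$)
$\left(-40 + G{\left(6 \right)}\right) N{\left(-5 \right)} = \left(-40 + \left(2 - 6\right)\right) 24 = \left(-40 - 4\right) 24 = \left(-44\right) 24 = -1056$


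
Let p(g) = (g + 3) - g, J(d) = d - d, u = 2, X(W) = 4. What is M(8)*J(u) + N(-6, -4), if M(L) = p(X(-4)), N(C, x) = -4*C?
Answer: 24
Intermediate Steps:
J(d) = 0
p(g) = 3 (p(g) = (3 + g) - g = 3)
M(L) = 3
M(8)*J(u) + N(-6, -4) = 3*0 - 4*(-6) = 0 + 24 = 24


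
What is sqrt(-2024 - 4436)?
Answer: 2*I*sqrt(1615) ≈ 80.374*I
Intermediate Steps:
sqrt(-2024 - 4436) = sqrt(-6460) = 2*I*sqrt(1615)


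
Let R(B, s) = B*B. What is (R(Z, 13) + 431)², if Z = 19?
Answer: 627264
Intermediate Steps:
R(B, s) = B²
(R(Z, 13) + 431)² = (19² + 431)² = (361 + 431)² = 792² = 627264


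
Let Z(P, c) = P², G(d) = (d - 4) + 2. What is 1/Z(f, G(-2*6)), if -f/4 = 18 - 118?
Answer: 1/160000 ≈ 6.2500e-6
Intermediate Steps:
G(d) = -2 + d (G(d) = (-4 + d) + 2 = -2 + d)
f = 400 (f = -4*(18 - 118) = -4*(-100) = 400)
1/Z(f, G(-2*6)) = 1/(400²) = 1/160000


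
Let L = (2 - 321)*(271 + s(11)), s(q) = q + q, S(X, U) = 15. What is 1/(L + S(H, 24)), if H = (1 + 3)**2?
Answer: -1/93452 ≈ -1.0701e-5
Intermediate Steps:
H = 16 (H = 4**2 = 16)
s(q) = 2*q
L = -93467 (L = (2 - 321)*(271 + 2*11) = -319*(271 + 22) = -319*293 = -93467)
1/(L + S(H, 24)) = 1/(-93467 + 15) = 1/(-93452) = -1/93452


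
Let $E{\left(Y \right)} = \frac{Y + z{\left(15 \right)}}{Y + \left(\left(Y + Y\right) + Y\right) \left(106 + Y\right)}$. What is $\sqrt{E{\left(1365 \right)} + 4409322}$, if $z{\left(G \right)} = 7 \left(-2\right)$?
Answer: $\frac{\sqrt{3266673245797014690}}{860730} \approx 2099.8$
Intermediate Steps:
$z{\left(G \right)} = -14$
$E{\left(Y \right)} = \frac{-14 + Y}{Y + 3 Y \left(106 + Y\right)}$ ($E{\left(Y \right)} = \frac{Y - 14}{Y + \left(\left(Y + Y\right) + Y\right) \left(106 + Y\right)} = \frac{-14 + Y}{Y + \left(2 Y + Y\right) \left(106 + Y\right)} = \frac{-14 + Y}{Y + 3 Y \left(106 + Y\right)}$)
$\sqrt{E{\left(1365 \right)} + 4409322} = \sqrt{\frac{-14 + 1365}{1365 \left(319 + 3 \cdot 1365\right)} + 4409322} = \sqrt{\frac{1}{1365} \frac{1}{319 + 4095} \cdot 1351 + 4409322} = \sqrt{\frac{1}{1365} \cdot \frac{1}{4414} \cdot 1351 + 4409322} = \sqrt{\frac{193}{860730} + 4409322} = \sqrt{\frac{3795235725253}{860730}} = \frac{\sqrt{3266673245797014690}}{860730}$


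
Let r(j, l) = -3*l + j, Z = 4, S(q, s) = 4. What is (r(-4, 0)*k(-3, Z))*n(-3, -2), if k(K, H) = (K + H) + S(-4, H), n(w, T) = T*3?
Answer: 120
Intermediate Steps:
n(w, T) = 3*T
k(K, H) = 4 + H + K (k(K, H) = (K + H) + 4 = (H + K) + 4 = 4 + H + K)
r(j, l) = j - 3*l
(r(-4, 0)*k(-3, Z))*n(-3, -2) = ((-4 - 3*0)*(4 + 4 - 3))*(3*(-2)) = ((-4 + 0)*5)*(-6) = -4*5*(-6) = -20*(-6) = 120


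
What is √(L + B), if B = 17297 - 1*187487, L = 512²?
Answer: √91954 ≈ 303.24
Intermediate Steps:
L = 262144
B = -170190 (B = 17297 - 187487 = -170190)
√(L + B) = √(262144 - 170190) = √91954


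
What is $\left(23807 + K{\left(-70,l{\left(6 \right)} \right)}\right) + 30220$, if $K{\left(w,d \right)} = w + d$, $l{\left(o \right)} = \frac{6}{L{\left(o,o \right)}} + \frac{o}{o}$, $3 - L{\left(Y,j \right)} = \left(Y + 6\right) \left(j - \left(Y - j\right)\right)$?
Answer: $\frac{1241032}{23} \approx 53958.0$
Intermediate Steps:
$L{\left(Y,j \right)} = 3 - \left(6 + Y\right) \left(- Y + 2 j\right)$ ($L{\left(Y,j \right)} = 3 - \left(Y + 6\right) \left(j - \left(Y - j\right)\right) = 3 - \left(6 + Y\right) \left(- Y + 2 j\right)$)
$l{\left(o \right)} = 1 + \frac{6}{3 - o^{2} - 6 o}$ ($l{\left(o \right)} = \frac{6}{3 + o^{2} - 12 o + 6 o - 2 o o} + \frac{o}{o} = \frac{6}{3 + o^{2} - 12 o + 6 o - 2 o^{2}} + 1 = \frac{6}{3 - o^{2} - 6 o} + 1 = 1 + \frac{6}{3 - o^{2} - 6 o}$)
$K{\left(w,d \right)} = d + w$
$\left(23807 + K{\left(-70,l{\left(6 \right)} \right)}\right) + 30220 = \left(23807 - \left(70 - \frac{9 - 6^{2} - 36}{3 - 6^{2} - 36}\right)\right) + 30220 = \left(23807 - \left(70 - \frac{9 - 36 - 36}{3 - 36 - 36}\right)\right) + 30220 = \left(23807 - \left(70 - \frac{1}{-69} \left(-63\right)\right)\right) + 30220 = \left(23807 - \frac{1589}{23}\right) + 30220 = \frac{545972}{23} + 30220 = \frac{1241032}{23}$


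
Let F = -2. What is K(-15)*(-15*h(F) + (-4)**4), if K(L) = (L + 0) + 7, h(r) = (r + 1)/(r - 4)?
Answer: -2028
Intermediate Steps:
h(r) = (1 + r)/(-4 + r)
K(L) = 7 + L (K(L) = L + 7 = 7 + L)
K(-15)*(-15*h(F) + (-4)**4) = (7 - 15)*(-15*(1 - 2)/(-4 - 2) + (-4)**4) = -8*(-15*(-1)/(-6) + 256) = -8*(-(-5)*(-1)/2 + 256) = -8*(-15*1/6 + 256) = -8*(-5/2 + 256) = -8*507/2 = -2028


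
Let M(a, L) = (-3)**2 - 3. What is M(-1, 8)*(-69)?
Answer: -414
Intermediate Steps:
M(a, L) = 6 (M(a, L) = 9 - 3 = 6)
M(-1, 8)*(-69) = 6*(-69) = -414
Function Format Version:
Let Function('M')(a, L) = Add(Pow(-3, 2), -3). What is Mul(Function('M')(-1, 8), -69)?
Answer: -414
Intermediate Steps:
Function('M')(a, L) = 6 (Function('M')(a, L) = Add(9, -3) = 6)
Mul(Function('M')(-1, 8), -69) = Mul(6, -69) = -414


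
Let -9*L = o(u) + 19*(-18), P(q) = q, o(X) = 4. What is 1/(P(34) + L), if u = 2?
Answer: 9/644 ≈ 0.013975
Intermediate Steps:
L = 338/9 (L = -(4 + 19*(-18))/9 = -(4 - 342)/9 = -⅑*(-338) = 338/9 ≈ 37.556)
1/(P(34) + L) = 1/(34 + 338/9) = 1/(644/9) = 9/644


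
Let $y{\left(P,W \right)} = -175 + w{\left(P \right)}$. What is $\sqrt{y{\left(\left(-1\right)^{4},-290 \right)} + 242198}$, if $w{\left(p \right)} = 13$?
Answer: $2 \sqrt{60509} \approx 491.97$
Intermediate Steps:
$y{\left(P,W \right)} = -162$ ($y{\left(P,W \right)} = -175 + 13 = -162$)
$\sqrt{y{\left(\left(-1\right)^{4},-290 \right)} + 242198} = \sqrt{-162 + 242198} = \sqrt{242036} = 2 \sqrt{60509}$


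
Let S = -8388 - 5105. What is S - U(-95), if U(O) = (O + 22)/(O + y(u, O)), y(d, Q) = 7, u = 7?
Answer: -1187457/88 ≈ -13494.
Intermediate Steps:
S = -13493
U(O) = (22 + O)/(7 + O) (U(O) = (O + 22)/(O + 7) = (22 + O)/(7 + O))
S - U(-95) = -13493 - (22 - 95)/(7 - 95) = -13493 - (-73)/(-88) = -13493 - (-1)*(-73)/88 = -13493 - 1*73/88 = -13493 - 73/88 = -1187457/88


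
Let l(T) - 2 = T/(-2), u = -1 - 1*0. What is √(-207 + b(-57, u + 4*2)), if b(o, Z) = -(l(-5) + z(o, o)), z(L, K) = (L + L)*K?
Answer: 3*I*√2982/2 ≈ 81.911*I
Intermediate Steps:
u = -1 (u = -1 + 0 = -1)
l(T) = 2 - T/2 (l(T) = 2 + T/(-2) = 2 + T*(-½) = 2 - T/2)
z(L, K) = 2*K*L (z(L, K) = (2*L)*K = 2*K*L)
b(o, Z) = -9/2 - 2*o² (b(o, Z) = -((2 - ½*(-5)) + 2*o*o) = -((2 + 5/2) + 2*o²) = -(9/2 + 2*o²) = -9/2 - 2*o²)
√(-207 + b(-57, u + 4*2)) = √(-207 + (-9/2 - 2*(-57)²)) = √(-207 + (-9/2 - 2*3249)) = √(-207 + (-9/2 - 6498)) = √(-207 - 13005/2) = √(-13419/2) = 3*I*√2982/2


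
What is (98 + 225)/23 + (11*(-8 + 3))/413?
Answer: 132134/9499 ≈ 13.910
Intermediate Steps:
(98 + 225)/23 + (11*(-8 + 3))/413 = 323*(1/23) + (11*(-5))*(1/413) = 323/23 - 55*1/413 = 323/23 - 55/413 = 132134/9499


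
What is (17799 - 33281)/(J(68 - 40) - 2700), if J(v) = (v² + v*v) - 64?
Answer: 7741/598 ≈ 12.945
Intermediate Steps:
J(v) = -64 + 2*v² (J(v) = (v² + v²) - 64 = 2*v² - 64 = -64 + 2*v²)
(17799 - 33281)/(J(68 - 40) - 2700) = (17799 - 33281)/((-64 + 2*(68 - 40)²) - 2700) = -15482/((-64 + 2*28²) - 2700) = -15482/((-64 + 2*784) - 2700) = -15482/((-64 + 1568) - 2700) = -15482/(1504 - 2700) = -15482/(-1196) = -15482*(-1/1196) = 7741/598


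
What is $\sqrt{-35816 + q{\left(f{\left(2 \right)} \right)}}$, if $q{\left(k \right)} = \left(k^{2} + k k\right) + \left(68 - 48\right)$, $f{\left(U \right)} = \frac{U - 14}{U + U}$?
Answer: $i \sqrt{35778} \approx 189.15 i$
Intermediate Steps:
$f{\left(U \right)} = \frac{-14 + U}{2 U}$
$q{\left(k \right)} = 20 + 2 k^{2}$ ($q{\left(k \right)} = \left(k^{2} + k^{2}\right) + 20 = 2 k^{2} + 20 = 20 + 2 k^{2}$)
$\sqrt{-35816 + q{\left(f{\left(2 \right)} \right)}} = \sqrt{-35816 + \left(20 + 2 \left(\frac{-14 + 2}{2 \cdot 2}\right)^{2}\right)} = \sqrt{-35816 + \left(20 + 2 \left(\frac{1}{2} \cdot \frac{1}{2} \left(-12\right)\right)^{2}\right)} = \sqrt{-35816 + \left(20 + 2 \left(-3\right)^{2}\right)} = \sqrt{-35816 + \left(20 + 2 \cdot 9\right)} = \sqrt{-35816 + \left(20 + 18\right)} = \sqrt{-35816 + 38} = \sqrt{-35778} = i \sqrt{35778}$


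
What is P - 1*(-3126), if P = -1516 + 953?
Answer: 2563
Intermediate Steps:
P = -563
P - 1*(-3126) = -563 - 1*(-3126) = -563 + 3126 = 2563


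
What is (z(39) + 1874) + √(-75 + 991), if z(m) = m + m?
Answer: 1952 + 2*√229 ≈ 1982.3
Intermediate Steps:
z(m) = 2*m
(z(39) + 1874) + √(-75 + 991) = (2*39 + 1874) + √(-75 + 991) = (78 + 1874) + √916 = 1952 + 2*√229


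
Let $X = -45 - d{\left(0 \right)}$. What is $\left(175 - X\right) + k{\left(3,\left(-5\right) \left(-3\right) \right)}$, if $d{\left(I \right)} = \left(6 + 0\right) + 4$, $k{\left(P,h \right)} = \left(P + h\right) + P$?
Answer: $251$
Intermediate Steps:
$k{\left(P,h \right)} = h + 2 P$
$d{\left(I \right)} = 10$ ($d{\left(I \right)} = 6 + 4 = 10$)
$X = -55$ ($X = -45 - 10 = -55$)
$\left(175 - X\right) + k{\left(3,\left(-5\right) \left(-3\right) \right)} = \left(175 - -55\right) + \left(\left(-5\right) \left(-3\right) + 2 \cdot 3\right) = \left(175 + 55\right) + \left(15 + 6\right) = 230 + 21 = 251$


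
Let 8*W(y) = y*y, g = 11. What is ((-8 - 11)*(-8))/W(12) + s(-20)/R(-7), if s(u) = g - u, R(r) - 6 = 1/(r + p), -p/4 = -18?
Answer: 47851/3519 ≈ 13.598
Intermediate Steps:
p = 72 (p = -4*(-18) = 72)
R(r) = 6 + 1/(72 + r) (R(r) = 6 + 1/(r + 72) = 6 + 1/(72 + r))
W(y) = y²/8 (W(y) = (y*y)/8 = y²/8)
s(u) = 11 - u
((-8 - 11)*(-8))/W(12) + s(-20)/R(-7) = ((-8 - 11)*(-8))/(((⅛)*12²)) + (11 - 1*(-20))/(((433 + 6*(-7))/(72 - 7))) = (-19*(-8))/(((⅛)*144)) + (11 + 20)/(((433 - 42)/65)) = 152/18 + 31/(((1/65)*391)) = 152*(1/18) + 31/(391/65) = 76/9 + 31*(65/391) = 76/9 + 2015/391 = 47851/3519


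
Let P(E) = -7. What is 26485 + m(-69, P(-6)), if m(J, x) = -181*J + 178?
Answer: 39152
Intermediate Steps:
m(J, x) = 178 - 181*J
26485 + m(-69, P(-6)) = 26485 + (178 - 181*(-69)) = 26485 + (178 + 12489) = 26485 + 12667 = 39152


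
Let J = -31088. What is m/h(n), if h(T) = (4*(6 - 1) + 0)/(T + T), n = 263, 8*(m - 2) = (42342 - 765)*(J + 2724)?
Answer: -77538318289/20 ≈ -3.8769e+9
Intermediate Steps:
m = -294822503/2 (m = 2 + ((42342 - 765)*(-31088 + 2724))/8 = 2 + (41577*(-28364))/8 = 2 + (⅛)*(-1179290028) = 2 - 294822507/2 = -294822503/2 ≈ -1.4741e+8)
h(T) = 10/T (h(T) = (4*5 + 0)/((2*T)) = (1/(2*T))*(20 + 0) = (1/(2*T))*20 = 10/T)
m/h(n) = -294822503/(2*(10/263)) = -294822503/(2*(10*(1/263))) = -294822503/(2*10/263) = -294822503/2*263/10 = -77538318289/20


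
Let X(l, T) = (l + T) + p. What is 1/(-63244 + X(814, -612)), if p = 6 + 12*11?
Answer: -1/62904 ≈ -1.5897e-5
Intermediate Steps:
p = 138 (p = 6 + 132 = 138)
X(l, T) = 138 + T + l (X(l, T) = (l + T) + 138 = (T + l) + 138 = 138 + T + l)
1/(-63244 + X(814, -612)) = 1/(-63244 + (138 - 612 + 814)) = 1/(-63244 + 340) = 1/(-62904) = -1/62904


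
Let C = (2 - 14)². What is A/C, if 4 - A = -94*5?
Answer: 79/24 ≈ 3.2917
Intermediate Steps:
A = 474 (A = 4 - (-94)*5 = 4 - 1*(-470) = 4 + 470 = 474)
C = 144 (C = (-12)² = 144)
A/C = 474/144 = 474*(1/144) = 79/24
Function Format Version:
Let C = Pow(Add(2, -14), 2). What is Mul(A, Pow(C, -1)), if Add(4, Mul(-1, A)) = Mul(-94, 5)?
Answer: Rational(79, 24) ≈ 3.2917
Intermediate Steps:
A = 474 (A = Add(4, Mul(-1, Mul(-94, 5))) = Add(4, Mul(-1, -470)) = Add(4, 470) = 474)
C = 144 (C = Pow(-12, 2) = 144)
Mul(A, Pow(C, -1)) = Mul(474, Pow(144, -1)) = Mul(474, Rational(1, 144)) = Rational(79, 24)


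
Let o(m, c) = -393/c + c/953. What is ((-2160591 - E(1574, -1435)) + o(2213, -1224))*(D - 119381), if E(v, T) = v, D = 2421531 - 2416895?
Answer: 96466353113815205/388824 ≈ 2.4810e+11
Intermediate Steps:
o(m, c) = -393/c + c/953 (o(m, c) = -393/c + c*(1/953) = -393/c + c/953)
D = 4636
((-2160591 - E(1574, -1435)) + o(2213, -1224))*(D - 119381) = ((-2160591 - 1*1574) + (-393/(-1224) + (1/953)*(-1224)))*(4636 - 119381) = ((-2160591 - 1574) + (-393*(-1/1224) - 1224/953))*(-114745) = (-2162165 + (131/408 - 1224/953))*(-114745) = (-2162165 - 374549/388824)*(-114745) = -840702018509/388824*(-114745) = 96466353113815205/388824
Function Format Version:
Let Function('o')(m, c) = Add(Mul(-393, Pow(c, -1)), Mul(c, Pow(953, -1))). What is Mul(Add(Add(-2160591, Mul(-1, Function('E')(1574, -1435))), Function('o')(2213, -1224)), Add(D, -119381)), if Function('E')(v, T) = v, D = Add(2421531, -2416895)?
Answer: Rational(96466353113815205, 388824) ≈ 2.4810e+11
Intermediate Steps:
Function('o')(m, c) = Add(Mul(-393, Pow(c, -1)), Mul(Rational(1, 953), c)) (Function('o')(m, c) = Add(Mul(-393, Pow(c, -1)), Mul(c, Rational(1, 953))) = Add(Mul(-393, Pow(c, -1)), Mul(Rational(1, 953), c)))
D = 4636
Mul(Add(Add(-2160591, Mul(-1, Function('E')(1574, -1435))), Function('o')(2213, -1224)), Add(D, -119381)) = Mul(Add(Add(-2160591, Mul(-1, 1574)), Add(Mul(-393, Pow(-1224, -1)), Mul(Rational(1, 953), -1224))), Add(4636, -119381)) = Mul(Add(Add(-2160591, -1574), Add(Mul(-393, Rational(-1, 1224)), Rational(-1224, 953))), -114745) = Mul(Add(-2162165, Add(Rational(131, 408), Rational(-1224, 953))), -114745) = Mul(Add(-2162165, Rational(-374549, 388824)), -114745) = Mul(Rational(-840702018509, 388824), -114745) = Rational(96466353113815205, 388824)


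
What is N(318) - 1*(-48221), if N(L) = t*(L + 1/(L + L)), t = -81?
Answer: 4762129/212 ≈ 22463.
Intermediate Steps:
N(L) = -81*L - 81/(2*L) (N(L) = -81*(L + 1/(L + L)) = -81*(L + 1/(2*L)) = -81*L - 81/(2*L))
N(318) - 1*(-48221) = (-81*318 - 81/2/318) - 1*(-48221) = (-25758 - 81/2*1/318) + 48221 = (-25758 - 27/212) + 48221 = -5460723/212 + 48221 = 4762129/212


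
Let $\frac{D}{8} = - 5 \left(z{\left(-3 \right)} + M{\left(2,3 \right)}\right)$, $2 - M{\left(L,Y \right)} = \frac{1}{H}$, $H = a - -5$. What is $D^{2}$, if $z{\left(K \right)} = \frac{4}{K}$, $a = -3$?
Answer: $\frac{400}{9} \approx 44.444$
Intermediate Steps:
$H = 2$ ($H = -3 - -5 = -3 + 5 = 2$)
$M{\left(L,Y \right)} = \frac{3}{2}$ ($M{\left(L,Y \right)} = 2 - \frac{1}{2} = \frac{3}{2}$)
$D = - \frac{20}{3}$ ($D = 8 \left(- 5 \left(\frac{4}{-3} + \frac{3}{2}\right)\right) = 8 \left(- 5 \left(4 \left(- \frac{1}{3}\right) + \frac{3}{2}\right)\right) = 8 \left(- 5 \left(- \frac{4}{3} + \frac{3}{2}\right)\right) = 8 \left(\left(-5\right) \frac{1}{6}\right) = 8 \left(- \frac{5}{6}\right) = - \frac{20}{3} \approx -6.6667$)
$D^{2} = \left(- \frac{20}{3}\right)^{2} = \frac{400}{9}$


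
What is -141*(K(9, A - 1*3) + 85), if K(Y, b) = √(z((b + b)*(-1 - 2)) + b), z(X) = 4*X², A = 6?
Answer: -11985 - 141*√1299 ≈ -17067.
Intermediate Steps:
K(Y, b) = √(b + 144*b²) (K(Y, b) = √(4*((b + b)*(-1 - 2))² + b) = √(4*((2*b)*(-3))² + b) = √(4*(-6*b)² + b) = √(4*(36*b²) + b) = √(144*b² + b) = √(b + 144*b²))
-141*(K(9, A - 1*3) + 85) = -141*(√((6 - 1*3)*(1 + 144*(6 - 1*3))) + 85) = -141*(√((6 - 3)*(1 + 144*(6 - 3))) + 85) = -141*(√(3*(1 + 144*3)) + 85) = -141*(√(3*(1 + 432)) + 85) = -141*(√(3*433) + 85) = -141*(√1299 + 85) = -141*(85 + √1299) = -11985 - 141*√1299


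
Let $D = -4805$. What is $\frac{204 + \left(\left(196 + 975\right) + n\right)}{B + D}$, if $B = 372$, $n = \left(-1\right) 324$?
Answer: $- \frac{1051}{4433} \approx -0.23709$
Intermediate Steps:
$n = -324$
$\frac{204 + \left(\left(196 + 975\right) + n\right)}{B + D} = \frac{204 + \left(\left(196 + 975\right) - 324\right)}{372 - 4805} = \frac{204 + \left(1171 - 324\right)}{-4433} = \left(204 + 847\right) \left(- \frac{1}{4433}\right) = 1051 \left(- \frac{1}{4433}\right) = - \frac{1051}{4433}$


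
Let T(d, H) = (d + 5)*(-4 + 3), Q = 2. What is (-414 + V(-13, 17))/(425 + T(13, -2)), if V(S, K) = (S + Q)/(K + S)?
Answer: -1667/1628 ≈ -1.0240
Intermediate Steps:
T(d, H) = -5 - d (T(d, H) = (5 + d)*(-1) = -5 - d)
V(S, K) = (2 + S)/(K + S) (V(S, K) = (S + 2)/(K + S) = (2 + S)/(K + S))
(-414 + V(-13, 17))/(425 + T(13, -2)) = (-414 + (2 - 13)/(17 - 13))/(425 + (-5 - 1*13)) = (-414 - 11/4)/(425 + (-5 - 13)) = (-414 + (1/4)*(-11))/(425 - 18) = (-414 - 11/4)/407 = -1667/4*1/407 = -1667/1628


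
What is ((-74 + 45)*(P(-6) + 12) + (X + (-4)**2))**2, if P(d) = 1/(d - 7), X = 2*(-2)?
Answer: 18826921/169 ≈ 1.1140e+5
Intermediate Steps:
X = -4
P(d) = 1/(-7 + d)
((-74 + 45)*(P(-6) + 12) + (X + (-4)**2))**2 = ((-74 + 45)*(1/(-7 - 6) + 12) + (-4 + (-4)**2))**2 = (-29*(1/(-13) + 12) + (-4 + 16))**2 = (-29*(-1/13 + 12) + 12)**2 = (-29*155/13 + 12)**2 = (-4495/13 + 12)**2 = (-4339/13)**2 = 18826921/169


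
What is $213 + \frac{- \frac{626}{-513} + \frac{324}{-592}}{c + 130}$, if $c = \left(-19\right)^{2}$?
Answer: $\frac{7940410787}{37278684} \approx 213.0$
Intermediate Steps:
$c = 361$
$213 + \frac{- \frac{626}{-513} + \frac{324}{-592}}{c + 130} = 213 + \frac{- \frac{626}{-513} + \frac{324}{-592}}{361 + 130} = 213 + \frac{\left(-626\right) \left(- \frac{1}{513}\right) + 324 \left(- \frac{1}{592}\right)}{491} = 213 + \frac{\frac{626}{513} - \frac{81}{148}}{491} = 213 + \frac{1}{491} \cdot \frac{51095}{75924} = 213 + \frac{51095}{37278684} = \frac{7940410787}{37278684}$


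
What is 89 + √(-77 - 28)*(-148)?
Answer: 89 - 148*I*√105 ≈ 89.0 - 1516.5*I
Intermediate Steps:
89 + √(-77 - 28)*(-148) = 89 + √(-105)*(-148) = 89 + (I*√105)*(-148) = 89 - 148*I*√105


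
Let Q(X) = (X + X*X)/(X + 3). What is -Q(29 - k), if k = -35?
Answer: -4160/67 ≈ -62.090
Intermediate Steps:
Q(X) = (X + X**2)/(3 + X)
-Q(29 - k) = -(29 - 1*(-35))*(1 + (29 - 1*(-35)))/(3 + (29 - 1*(-35))) = -(29 + 35)*(1 + (29 + 35))/(3 + (29 + 35)) = -64*(1 + 64)/(3 + 64) = -64*65/67 = -1*4160/67 = -4160/67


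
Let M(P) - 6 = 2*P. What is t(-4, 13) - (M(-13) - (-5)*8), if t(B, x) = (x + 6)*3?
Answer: 37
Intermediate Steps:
M(P) = 6 + 2*P
t(B, x) = 18 + 3*x (t(B, x) = (6 + x)*3 = 18 + 3*x)
t(-4, 13) - (M(-13) - (-5)*8) = (18 + 3*13) - ((6 + 2*(-13)) - (-5)*8) = (18 + 39) - ((6 - 26) - 1*(-40)) = 57 - (-20 + 40) = 57 - 1*20 = 57 - 20 = 37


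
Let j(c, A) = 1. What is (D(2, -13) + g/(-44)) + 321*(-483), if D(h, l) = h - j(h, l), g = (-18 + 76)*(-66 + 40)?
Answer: -1705085/11 ≈ -1.5501e+5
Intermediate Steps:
g = -1508 (g = 58*(-26) = -1508)
D(h, l) = -1 + h (D(h, l) = h - 1*1 = h - 1 = -1 + h)
(D(2, -13) + g/(-44)) + 321*(-483) = ((-1 + 2) - 1508/(-44)) + 321*(-483) = (1 - 1508*(-1/44)) - 155043 = (1 + 377/11) - 155043 = 388/11 - 155043 = -1705085/11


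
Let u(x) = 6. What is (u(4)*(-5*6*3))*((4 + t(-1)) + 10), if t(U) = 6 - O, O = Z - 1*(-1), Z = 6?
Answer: -7020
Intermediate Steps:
O = 7 (O = 6 - 1*(-1) = 6 + 1 = 7)
t(U) = -1 (t(U) = 6 - 1*7 = 6 - 7 = -1)
(u(4)*(-5*6*3))*((4 + t(-1)) + 10) = (6*(-5*6*3))*((4 - 1) + 10) = (6*(-30*3))*(3 + 10) = (6*(-90))*13 = -540*13 = -7020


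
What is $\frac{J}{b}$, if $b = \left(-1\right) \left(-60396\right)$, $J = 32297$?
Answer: $\frac{32297}{60396} \approx 0.53475$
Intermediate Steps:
$b = 60396$
$\frac{J}{b} = \frac{32297}{60396}$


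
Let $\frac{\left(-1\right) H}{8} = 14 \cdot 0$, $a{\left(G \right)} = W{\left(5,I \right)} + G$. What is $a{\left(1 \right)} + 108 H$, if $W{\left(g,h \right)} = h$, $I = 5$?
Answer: $6$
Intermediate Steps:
$a{\left(G \right)} = 5 + G$
$H = 0$ ($H = - 8 \cdot 14 \cdot 0 = \left(-8\right) 0 = 0$)
$a{\left(1 \right)} + 108 H = \left(5 + 1\right) + 108 \cdot 0 = 6 + 0 = 6$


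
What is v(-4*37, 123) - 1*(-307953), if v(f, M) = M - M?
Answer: 307953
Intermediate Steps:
v(f, M) = 0
v(-4*37, 123) - 1*(-307953) = 0 - 1*(-307953) = 0 + 307953 = 307953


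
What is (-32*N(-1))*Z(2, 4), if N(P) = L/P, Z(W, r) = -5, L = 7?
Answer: -1120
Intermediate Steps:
N(P) = 7/P
(-32*N(-1))*Z(2, 4) = -224/(-1)*(-5) = -224*(-1)*(-5) = -32*(-7)*(-5) = 224*(-5) = -1120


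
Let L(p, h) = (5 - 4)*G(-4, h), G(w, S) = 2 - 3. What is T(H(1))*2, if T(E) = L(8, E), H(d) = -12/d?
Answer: -2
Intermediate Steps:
G(w, S) = -1
L(p, h) = -1 (L(p, h) = (5 - 4)*(-1) = 1*(-1) = -1)
T(E) = -1
T(H(1))*2 = -1*2 = -2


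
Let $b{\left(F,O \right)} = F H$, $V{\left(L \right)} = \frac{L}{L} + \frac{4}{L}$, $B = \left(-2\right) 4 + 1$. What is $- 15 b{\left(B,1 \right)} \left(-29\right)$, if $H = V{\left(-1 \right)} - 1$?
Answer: $12180$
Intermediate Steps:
$B = -7$ ($B = -8 + 1 = -7$)
$V{\left(L \right)} = 1 + \frac{4}{L}$
$H = -4$ ($H = \frac{4 - 1}{-1} - 1 = \left(-1\right) 3 - 1 = -3 - 1 = -4$)
$b{\left(F,O \right)} = - 4 F$ ($b{\left(F,O \right)} = F \left(-4\right) = - 4 F$)
$- 15 b{\left(B,1 \right)} \left(-29\right) = - 15 \left(\left(-4\right) \left(-7\right)\right) \left(-29\right) = \left(-15\right) 28 \left(-29\right) = \left(-420\right) \left(-29\right) = 12180$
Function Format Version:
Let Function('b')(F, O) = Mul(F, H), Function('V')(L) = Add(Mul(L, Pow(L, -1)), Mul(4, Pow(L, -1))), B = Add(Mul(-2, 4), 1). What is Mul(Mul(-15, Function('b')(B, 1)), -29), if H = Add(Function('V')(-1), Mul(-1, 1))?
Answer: 12180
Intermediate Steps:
B = -7 (B = Add(-8, 1) = -7)
Function('V')(L) = Add(1, Mul(4, Pow(L, -1)))
H = -4 (H = Add(Mul(Pow(-1, -1), Add(4, -1)), Mul(-1, 1)) = Add(Mul(-1, 3), -1) = Add(-3, -1) = -4)
Function('b')(F, O) = Mul(-4, F) (Function('b')(F, O) = Mul(F, -4) = Mul(-4, F))
Mul(Mul(-15, Function('b')(B, 1)), -29) = Mul(Mul(-15, Mul(-4, -7)), -29) = Mul(Mul(-15, 28), -29) = Mul(-420, -29) = 12180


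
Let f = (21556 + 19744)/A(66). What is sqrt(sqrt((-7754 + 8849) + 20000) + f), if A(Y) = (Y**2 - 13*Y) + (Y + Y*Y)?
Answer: sqrt(22715 + 4356*sqrt(21095))/66 ≈ 12.266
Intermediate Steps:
A(Y) = -12*Y + 2*Y**2 (A(Y) = (Y**2 - 13*Y) + (Y + Y**2) = -12*Y + 2*Y**2)
f = 2065/396 (f = (21556 + 19744)/((2*66*(-6 + 66))) = 41300/((2*66*60)) = 41300/7920 = 41300*(1/7920) = 2065/396 ≈ 5.2146)
sqrt(sqrt((-7754 + 8849) + 20000) + f) = sqrt(sqrt((-7754 + 8849) + 20000) + 2065/396) = sqrt(sqrt(1095 + 20000) + 2065/396) = sqrt(sqrt(21095) + 2065/396) = sqrt(2065/396 + sqrt(21095))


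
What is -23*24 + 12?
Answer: -540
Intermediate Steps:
-23*24 + 12 = -552 + 12 = -540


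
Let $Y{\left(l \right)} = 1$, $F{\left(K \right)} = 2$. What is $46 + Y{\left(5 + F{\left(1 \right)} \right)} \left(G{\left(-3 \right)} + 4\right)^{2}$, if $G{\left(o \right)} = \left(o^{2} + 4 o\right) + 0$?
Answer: $47$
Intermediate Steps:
$G{\left(o \right)} = o^{2} + 4 o$
$46 + Y{\left(5 + F{\left(1 \right)} \right)} \left(G{\left(-3 \right)} + 4\right)^{2} = 46 + 1 \left(- 3 \left(4 - 3\right) + 4\right)^{2} = 46 + 1 \left(\left(-3\right) 1 + 4\right)^{2} = 46 + 1 \left(-3 + 4\right)^{2} = 46 + 1 \cdot 1^{2} = 46 + 1 \cdot 1 = 46 + 1 = 47$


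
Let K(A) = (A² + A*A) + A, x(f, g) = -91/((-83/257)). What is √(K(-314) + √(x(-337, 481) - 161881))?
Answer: √(1356292542 + 1992*I*√1932738)/83 ≈ 443.71 + 0.45299*I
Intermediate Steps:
x(f, g) = 23387/83 (x(f, g) = -91/((-83*1/257)) = -91/(-83/257) = -91*(-257/83) = 23387/83)
K(A) = A + 2*A² (K(A) = (A² + A²) + A = 2*A² + A = A + 2*A²)
√(K(-314) + √(x(-337, 481) - 161881)) = √(-314*(1 + 2*(-314)) + √(23387/83 - 161881)) = √(-314*(1 - 628) + √(-13412736/83)) = √(-314*(-627) + 24*I*√1932738/83) = √(196878 + 24*I*√1932738/83)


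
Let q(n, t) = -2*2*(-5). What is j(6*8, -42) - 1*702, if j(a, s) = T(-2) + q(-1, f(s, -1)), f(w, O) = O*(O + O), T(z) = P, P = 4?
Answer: -678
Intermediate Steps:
T(z) = 4
f(w, O) = 2*O² (f(w, O) = O*(2*O) = 2*O²)
q(n, t) = 20 (q(n, t) = -4*(-5) = 20)
j(a, s) = 24 (j(a, s) = 4 + 20 = 24)
j(6*8, -42) - 1*702 = 24 - 1*702 = 24 - 702 = -678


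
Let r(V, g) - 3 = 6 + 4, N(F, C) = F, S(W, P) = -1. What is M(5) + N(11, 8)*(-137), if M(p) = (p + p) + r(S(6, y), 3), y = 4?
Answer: -1484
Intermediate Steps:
r(V, g) = 13 (r(V, g) = 3 + (6 + 4) = 3 + 10 = 13)
M(p) = 13 + 2*p (M(p) = (p + p) + 13 = 2*p + 13 = 13 + 2*p)
M(5) + N(11, 8)*(-137) = (13 + 2*5) + 11*(-137) = (13 + 10) - 1507 = 23 - 1507 = -1484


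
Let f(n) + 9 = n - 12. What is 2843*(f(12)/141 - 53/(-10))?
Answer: 6996623/470 ≈ 14886.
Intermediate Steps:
f(n) = -21 + n (f(n) = -9 + (n - 12) = -9 + (-12 + n) = -21 + n)
2843*(f(12)/141 - 53/(-10)) = 2843*((-21 + 12)/141 - 53/(-10)) = 2843*(-9*1/141 - 53*(-⅒)) = 2843*(-3/47 + 53/10) = 2843*(2461/470) = 6996623/470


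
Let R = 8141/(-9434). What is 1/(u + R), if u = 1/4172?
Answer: -19679324/16977409 ≈ -1.1591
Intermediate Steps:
u = 1/4172 ≈ 0.00023969
R = -8141/9434 (R = 8141*(-1/9434) = -8141/9434 ≈ -0.86294)
1/(u + R) = 1/(1/4172 - 8141/9434) = 1/(-16977409/19679324) = -19679324/16977409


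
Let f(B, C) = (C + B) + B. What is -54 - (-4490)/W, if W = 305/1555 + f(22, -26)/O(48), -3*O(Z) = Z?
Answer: -11295914/2311 ≈ -4887.9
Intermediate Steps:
O(Z) = -Z/3
f(B, C) = C + 2*B (f(B, C) = (B + C) + B = C + 2*B)
W = -2311/2488 (W = 305/1555 + (-26 + 2*22)/((-1/3*48)) = 305*(1/1555) + (-26 + 44)/(-16) = 61/311 + 18*(-1/16) = 61/311 - 9/8 = -2311/2488 ≈ -0.92886)
-54 - (-4490)/W = -54 - (-4490)/(-2311/2488) = -54 - (-4490)*(-2488)/2311 = -54 - 1*11171120/2311 = -54 - 11171120/2311 = -11295914/2311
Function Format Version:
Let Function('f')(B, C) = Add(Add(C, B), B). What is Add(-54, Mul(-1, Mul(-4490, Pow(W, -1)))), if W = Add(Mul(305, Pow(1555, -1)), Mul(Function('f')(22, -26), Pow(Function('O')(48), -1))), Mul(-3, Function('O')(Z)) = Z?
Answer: Rational(-11295914, 2311) ≈ -4887.9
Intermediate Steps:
Function('O')(Z) = Mul(Rational(-1, 3), Z)
Function('f')(B, C) = Add(C, Mul(2, B)) (Function('f')(B, C) = Add(Add(B, C), B) = Add(C, Mul(2, B)))
W = Rational(-2311, 2488) (W = Add(Mul(305, Pow(1555, -1)), Mul(Add(-26, Mul(2, 22)), Pow(Mul(Rational(-1, 3), 48), -1))) = Add(Mul(305, Rational(1, 1555)), Mul(Add(-26, 44), Pow(-16, -1))) = Add(Rational(61, 311), Mul(18, Rational(-1, 16))) = Add(Rational(61, 311), Rational(-9, 8)) = Rational(-2311, 2488) ≈ -0.92886)
Add(-54, Mul(-1, Mul(-4490, Pow(W, -1)))) = Add(-54, Mul(-1, Mul(-4490, Pow(Rational(-2311, 2488), -1)))) = Add(-54, Mul(-1, Mul(-4490, Rational(-2488, 2311)))) = Add(-54, Mul(-1, Rational(11171120, 2311))) = Add(-54, Rational(-11171120, 2311)) = Rational(-11295914, 2311)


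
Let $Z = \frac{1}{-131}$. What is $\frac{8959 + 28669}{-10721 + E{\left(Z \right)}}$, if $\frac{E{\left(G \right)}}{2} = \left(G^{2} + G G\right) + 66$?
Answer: $- \frac{28075396}{7900775} \approx -3.5535$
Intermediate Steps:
$Z = - \frac{1}{131} \approx -0.0076336$
$E{\left(G \right)} = 132 + 4 G^{2}$ ($E{\left(G \right)} = 2 \left(\left(G^{2} + G G\right) + 66\right) = 2 \left(\left(G^{2} + G^{2}\right) + 66\right) = 2 \left(2 G^{2} + 66\right) = 2 \left(66 + 2 G^{2}\right) = 132 + 4 G^{2}$)
$\frac{8959 + 28669}{-10721 + E{\left(Z \right)}} = \frac{8959 + 28669}{-10721 + \left(132 + 4 \left(- \frac{1}{131}\right)^{2}\right)} = \frac{37628}{-10721 + \left(132 + 4 \cdot \frac{1}{17161}\right)} = \frac{37628}{-10721 + \left(132 + \frac{4}{17161}\right)} = \frac{37628}{-10721 + \frac{2265256}{17161}} = \frac{37628}{- \frac{181717825}{17161}} = 37628 \left(- \frac{17161}{181717825}\right) = - \frac{28075396}{7900775}$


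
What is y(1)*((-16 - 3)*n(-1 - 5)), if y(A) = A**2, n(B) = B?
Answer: 114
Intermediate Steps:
y(1)*((-16 - 3)*n(-1 - 5)) = 1**2*((-16 - 3)*(-1 - 5)) = 1*(-19*(-6)) = 1*114 = 114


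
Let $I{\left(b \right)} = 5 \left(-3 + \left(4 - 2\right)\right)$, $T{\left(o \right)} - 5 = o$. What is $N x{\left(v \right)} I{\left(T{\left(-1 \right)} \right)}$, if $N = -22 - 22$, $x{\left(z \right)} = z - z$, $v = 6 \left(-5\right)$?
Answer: $0$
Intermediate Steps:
$T{\left(o \right)} = 5 + o$
$I{\left(b \right)} = -5$ ($I{\left(b \right)} = 5 \left(-3 + \left(4 - 2\right)\right) = 5 \left(-3 + 2\right) = 5 \left(-1\right) = -5$)
$v = -30$
$x{\left(z \right)} = 0$
$N = -44$ ($N = -22 - 22 = -44$)
$N x{\left(v \right)} I{\left(T{\left(-1 \right)} \right)} = \left(-44\right) 0 \left(-5\right) = 0 \left(-5\right) = 0$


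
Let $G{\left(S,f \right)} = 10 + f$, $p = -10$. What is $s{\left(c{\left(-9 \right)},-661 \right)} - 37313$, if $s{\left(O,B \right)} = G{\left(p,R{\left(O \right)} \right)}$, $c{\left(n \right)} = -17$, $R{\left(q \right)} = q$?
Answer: $-37320$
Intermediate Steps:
$s{\left(O,B \right)} = 10 + O$
$s{\left(c{\left(-9 \right)},-661 \right)} - 37313 = \left(10 - 17\right) - 37313 = -7 - 37313 = -37320$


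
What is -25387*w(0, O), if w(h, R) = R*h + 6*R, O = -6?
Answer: 913932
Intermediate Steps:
w(h, R) = 6*R + R*h
-25387*w(0, O) = -(-152322)*(6 + 0) = -(-152322)*6 = -25387*(-36) = 913932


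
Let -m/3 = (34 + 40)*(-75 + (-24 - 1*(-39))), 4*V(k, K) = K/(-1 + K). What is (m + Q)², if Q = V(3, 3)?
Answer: 11355672969/64 ≈ 1.7743e+8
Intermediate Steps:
V(k, K) = K/(4*(-1 + K)) (V(k, K) = (K/(-1 + K))/4 = K/(4*(-1 + K)))
Q = 3/8 (Q = (¼)*3/(-1 + 3) = (¼)*3/2 = (¼)*3*(½) = 3/8 ≈ 0.37500)
m = 13320 (m = -3*(34 + 40)*(-75 + (-24 - 1*(-39))) = -222*(-75 + (-24 + 39)) = -222*(-75 + 15) = -222*(-60) = -3*(-4440) = 13320)
(m + Q)² = (13320 + 3/8)² = (106563/8)² = 11355672969/64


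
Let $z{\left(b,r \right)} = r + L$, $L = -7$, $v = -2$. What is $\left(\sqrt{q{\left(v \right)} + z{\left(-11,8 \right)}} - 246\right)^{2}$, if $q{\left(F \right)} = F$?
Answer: $\left(246 - i\right)^{2} \approx 60515.0 - 492.0 i$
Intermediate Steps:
$z{\left(b,r \right)} = -7 + r$ ($z{\left(b,r \right)} = r - 7 = -7 + r$)
$\left(\sqrt{q{\left(v \right)} + z{\left(-11,8 \right)}} - 246\right)^{2} = \left(\sqrt{-2 + \left(-7 + 8\right)} - 246\right)^{2} = \left(\sqrt{-2 + 1} - 246\right)^{2} = \left(\sqrt{-1} - 246\right)^{2} = \left(i - 246\right)^{2} = \left(-246 + i\right)^{2}$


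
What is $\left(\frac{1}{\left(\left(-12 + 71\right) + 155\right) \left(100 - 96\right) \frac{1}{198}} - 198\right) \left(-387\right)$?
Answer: $\frac{32757615}{428} \approx 76537.0$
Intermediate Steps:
$\left(\frac{1}{\left(\left(-12 + 71\right) + 155\right) \left(100 - 96\right) \frac{1}{198}} - 198\right) \left(-387\right) = \left(\frac{1}{\left(59 + 155\right) 4 \cdot \frac{1}{198}} - 198\right) \left(-387\right) = \left(\frac{1}{214 \cdot 4 \cdot \frac{1}{198}} - 198\right) \left(-387\right) = \left(\frac{1}{856 \cdot \frac{1}{198}} - 198\right) \left(-387\right) = \left(\frac{1}{\frac{428}{99}} - 198\right) \left(-387\right) = \left(\frac{99}{428} - 198\right) \left(-387\right) = \left(- \frac{84645}{428}\right) \left(-387\right) = \frac{32757615}{428}$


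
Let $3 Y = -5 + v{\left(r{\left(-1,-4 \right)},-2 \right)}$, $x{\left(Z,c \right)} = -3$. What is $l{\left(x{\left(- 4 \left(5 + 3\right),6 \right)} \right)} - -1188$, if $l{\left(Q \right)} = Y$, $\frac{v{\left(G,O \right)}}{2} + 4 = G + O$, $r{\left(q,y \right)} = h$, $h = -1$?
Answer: $\frac{3545}{3} \approx 1181.7$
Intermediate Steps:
$r{\left(q,y \right)} = -1$
$v{\left(G,O \right)} = -8 + 2 G + 2 O$ ($v{\left(G,O \right)} = -8 + 2 \left(G + O\right) = -8 + \left(2 G + 2 O\right) = -8 + 2 G + 2 O$)
$Y = - \frac{19}{3}$ ($Y = \frac{-5 + \left(-8 + 2 \left(-1\right) + 2 \left(-2\right)\right)}{3} = \frac{-5 - 14}{3} = \frac{1}{3} \left(-19\right) = - \frac{19}{3} \approx -6.3333$)
$l{\left(Q \right)} = - \frac{19}{3}$
$l{\left(x{\left(- 4 \left(5 + 3\right),6 \right)} \right)} - -1188 = - \frac{19}{3} - -1188 = - \frac{19}{3} + 1188 = \frac{3545}{3}$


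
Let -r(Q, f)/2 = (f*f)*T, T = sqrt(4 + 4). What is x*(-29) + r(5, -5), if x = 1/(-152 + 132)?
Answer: 29/20 - 100*sqrt(2) ≈ -139.97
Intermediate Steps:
T = 2*sqrt(2) (T = sqrt(8) = 2*sqrt(2) ≈ 2.8284)
r(Q, f) = -4*sqrt(2)*f**2 (r(Q, f) = -2*f*f*2*sqrt(2) = -2*f**2*2*sqrt(2) = -4*sqrt(2)*f**2)
x = -1/20 (x = 1/(-20) = -1/20 ≈ -0.050000)
x*(-29) + r(5, -5) = -1/20*(-29) - 4*sqrt(2)*(-5)**2 = 29/20 - 4*sqrt(2)*25 = 29/20 - 100*sqrt(2)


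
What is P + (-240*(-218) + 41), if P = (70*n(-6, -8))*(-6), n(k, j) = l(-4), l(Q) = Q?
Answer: 54041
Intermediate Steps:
n(k, j) = -4
P = 1680 (P = (70*(-4))*(-6) = -280*(-6) = 1680)
P + (-240*(-218) + 41) = 1680 + (-240*(-218) + 41) = 1680 + (52320 + 41) = 1680 + 52361 = 54041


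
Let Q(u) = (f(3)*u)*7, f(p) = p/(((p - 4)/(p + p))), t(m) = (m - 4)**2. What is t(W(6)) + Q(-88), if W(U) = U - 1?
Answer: 11089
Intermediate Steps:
W(U) = -1 + U
t(m) = (-4 + m)**2
f(p) = 2*p**2/(-4 + p) (f(p) = p/(((-4 + p)/((2*p)))) = p/(((-4 + p)*(1/(2*p)))) = p/(((-4 + p)/(2*p))) = p*(2*p/(-4 + p)) = 2*p**2/(-4 + p))
Q(u) = -126*u (Q(u) = ((2*3**2/(-4 + 3))*u)*7 = ((2*9/(-1))*u)*7 = ((2*9*(-1))*u)*7 = -18*u*7 = -126*u)
t(W(6)) + Q(-88) = (-4 + (-1 + 6))**2 - 126*(-88) = (-4 + 5)**2 + 11088 = 1**2 + 11088 = 1 + 11088 = 11089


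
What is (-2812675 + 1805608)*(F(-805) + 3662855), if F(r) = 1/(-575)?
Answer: -2121025726856808/575 ≈ -3.6887e+12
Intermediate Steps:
F(r) = -1/575
(-2812675 + 1805608)*(F(-805) + 3662855) = (-2812675 + 1805608)*(-1/575 + 3662855) = -1007067*2106141624/575 = -2121025726856808/575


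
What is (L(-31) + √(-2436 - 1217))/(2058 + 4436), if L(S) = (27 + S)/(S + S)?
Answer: 1/100657 + I*√3653/6494 ≈ 9.9347e-6 + 0.0093071*I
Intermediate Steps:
L(S) = (27 + S)/(2*S) (L(S) = (27 + S)/((2*S)) = (27 + S)*(1/(2*S)) = (27 + S)/(2*S))
(L(-31) + √(-2436 - 1217))/(2058 + 4436) = ((½)*(27 - 31)/(-31) + √(-2436 - 1217))/(2058 + 4436) = ((½)*(-1/31)*(-4) + √(-3653))/6494 = (2/31 + I*√3653)*(1/6494) = 1/100657 + I*√3653/6494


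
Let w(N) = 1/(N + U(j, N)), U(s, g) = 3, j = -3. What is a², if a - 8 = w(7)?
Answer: 6561/100 ≈ 65.610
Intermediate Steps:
w(N) = 1/(3 + N) (w(N) = 1/(N + 3) = 1/(3 + N))
a = 81/10 (a = 8 + 1/(3 + 7) = 8 + 1/10 = 8 + ⅒ = 81/10 ≈ 8.1000)
a² = (81/10)² = 6561/100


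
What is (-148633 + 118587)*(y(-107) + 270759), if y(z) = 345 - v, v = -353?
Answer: -8156197022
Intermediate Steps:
y(z) = 698 (y(z) = 345 - 1*(-353) = 345 + 353 = 698)
(-148633 + 118587)*(y(-107) + 270759) = (-148633 + 118587)*(698 + 270759) = -30046*271457 = -8156197022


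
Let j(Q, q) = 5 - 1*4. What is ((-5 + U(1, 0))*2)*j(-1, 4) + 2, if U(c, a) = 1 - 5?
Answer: -16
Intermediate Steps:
U(c, a) = -4
j(Q, q) = 1 (j(Q, q) = 5 - 4 = 1)
((-5 + U(1, 0))*2)*j(-1, 4) + 2 = ((-5 - 4)*2)*1 + 2 = -9*2*1 + 2 = -18*1 + 2 = -18 + 2 = -16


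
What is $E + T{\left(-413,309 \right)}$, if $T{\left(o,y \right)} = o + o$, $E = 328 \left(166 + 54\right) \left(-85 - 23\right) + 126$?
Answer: $-7793980$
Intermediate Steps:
$E = -7793154$ ($E = 328 \cdot 220 \left(-85 - 23\right) + 126 = 328 \cdot 220 \left(-108\right) + 126 = 328 \left(-23760\right) + 126 = -7793280 + 126 = -7793154$)
$T{\left(o,y \right)} = 2 o$
$E + T{\left(-413,309 \right)} = -7793154 + 2 \left(-413\right) = -7793154 - 826 = -7793980$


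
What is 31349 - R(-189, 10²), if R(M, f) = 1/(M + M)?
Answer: 11849923/378 ≈ 31349.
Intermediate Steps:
R(M, f) = 1/(2*M)
31349 - R(-189, 10²) = 31349 - 1/(2*(-189)) = 31349 - (-1)/(2*189) = 31349 - 1*(-1/378) = 31349 + 1/378 = 11849923/378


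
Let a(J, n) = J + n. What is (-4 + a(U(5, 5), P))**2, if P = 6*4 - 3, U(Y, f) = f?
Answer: 484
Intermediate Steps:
P = 21 (P = 24 - 3 = 21)
(-4 + a(U(5, 5), P))**2 = (-4 + (5 + 21))**2 = (-4 + 26)**2 = 22**2 = 484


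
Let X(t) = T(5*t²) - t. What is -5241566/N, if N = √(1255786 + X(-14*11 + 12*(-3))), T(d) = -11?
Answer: -5241566*√1255965/1255965 ≈ -4677.1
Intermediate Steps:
X(t) = -11 - t
N = √1255965 (N = √(1255786 + (-11 - (-14*11 + 12*(-3)))) = √(1255786 + (-11 - (-154 - 36))) = √(1255786 + (-11 - 1*(-190))) = √(1255786 + (-11 + 190)) = √(1255786 + 179) = √1255965 ≈ 1120.7)
-5241566/N = -5241566*√1255965/1255965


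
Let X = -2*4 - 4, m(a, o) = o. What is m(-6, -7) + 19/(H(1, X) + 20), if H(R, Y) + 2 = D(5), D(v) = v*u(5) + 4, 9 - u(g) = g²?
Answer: -425/58 ≈ -7.3276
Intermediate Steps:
u(g) = 9 - g²
X = -12 (X = -8 - 4 = -12)
D(v) = 4 - 16*v (D(v) = v*(9 - 1*5²) + 4 = v*(9 - 1*25) + 4 = v*(9 - 25) + 4 = v*(-16) + 4 = -16*v + 4 = 4 - 16*v)
H(R, Y) = -78 (H(R, Y) = -2 + (4 - 16*5) = -2 + (4 - 80) = -2 - 76 = -78)
m(-6, -7) + 19/(H(1, X) + 20) = -7 + 19/(-78 + 20) = -7 + 19/(-58) = -7 + 19*(-1/58) = -7 - 19/58 = -425/58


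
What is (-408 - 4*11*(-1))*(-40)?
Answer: 14560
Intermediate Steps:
(-408 - 4*11*(-1))*(-40) = (-408 - 44*(-1))*(-40) = (-408 + 44)*(-40) = -364*(-40) = 14560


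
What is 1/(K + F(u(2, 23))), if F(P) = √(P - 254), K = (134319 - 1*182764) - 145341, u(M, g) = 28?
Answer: -96893/18776507011 - I*√226/37553014022 ≈ -5.1603e-6 - 4.0032e-10*I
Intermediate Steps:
K = -193786 (K = (134319 - 182764) - 145341 = -48445 - 145341 = -193786)
F(P) = √(-254 + P)
1/(K + F(u(2, 23))) = 1/(-193786 + √(-254 + 28)) = 1/(-193786 + √(-226)) = 1/(-193786 + I*√226)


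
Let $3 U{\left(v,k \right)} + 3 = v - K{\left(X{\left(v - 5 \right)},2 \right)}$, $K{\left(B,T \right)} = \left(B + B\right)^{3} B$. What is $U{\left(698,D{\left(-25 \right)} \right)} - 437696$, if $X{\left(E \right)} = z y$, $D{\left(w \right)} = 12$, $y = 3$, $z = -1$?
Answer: $- \frac{1313041}{3} \approx -4.3768 \cdot 10^{5}$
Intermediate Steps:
$X{\left(E \right)} = -3$ ($X{\left(E \right)} = \left(-1\right) 3 = -3$)
$K{\left(B,T \right)} = 8 B^{4}$ ($K{\left(B,T \right)} = \left(2 B\right)^{3} B = 8 B^{3} B = 8 B^{4}$)
$U{\left(v,k \right)} = -217 + \frac{v}{3}$ ($U{\left(v,k \right)} = -1 + \frac{v - 8 \left(-3\right)^{4}}{3} = -1 + \frac{v - 8 \cdot 81}{3} = -1 + \frac{v - 648}{3} = -1 + \frac{-648 + v}{3} = -1 + \left(-216 + \frac{v}{3}\right) = -217 + \frac{v}{3}$)
$U{\left(698,D{\left(-25 \right)} \right)} - 437696 = \left(-217 + \frac{1}{3} \cdot 698\right) - 437696 = \left(-217 + \frac{698}{3}\right) - 437696 = \frac{47}{3} - 437696 = - \frac{1313041}{3}$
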